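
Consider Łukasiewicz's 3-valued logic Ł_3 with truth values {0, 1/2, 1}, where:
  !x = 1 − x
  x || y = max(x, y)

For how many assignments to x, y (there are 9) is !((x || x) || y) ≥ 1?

x = 0, y = 0 ↦ 1  ≥
x = 0, y = 1/2 ↦ 1/2  <
x = 0, y = 1 ↦ 0  <
x = 1/2, y = 0 ↦ 1/2  <
x = 1/2, y = 1/2 ↦ 1/2  <
x = 1/2, y = 1 ↦ 0  <
x = 1, y = 0 ↦ 0  <
x = 1, y = 1/2 ↦ 0  <
x = 1, y = 1 ↦ 0  <
So 1 of the 9 assignments meets the threshold.

1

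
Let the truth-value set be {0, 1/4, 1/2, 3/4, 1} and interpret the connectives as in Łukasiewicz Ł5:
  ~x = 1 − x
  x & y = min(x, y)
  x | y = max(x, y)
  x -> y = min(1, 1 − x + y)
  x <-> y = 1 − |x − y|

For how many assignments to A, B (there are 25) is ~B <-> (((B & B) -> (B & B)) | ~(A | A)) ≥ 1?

5

value 1: 5 assignments (counts)
value 3/4: 5 assignments
value 1/2: 5 assignments
value 1/4: 5 assignments
value 0: 5 assignments
So 5 of the 25 assignments meet the threshold.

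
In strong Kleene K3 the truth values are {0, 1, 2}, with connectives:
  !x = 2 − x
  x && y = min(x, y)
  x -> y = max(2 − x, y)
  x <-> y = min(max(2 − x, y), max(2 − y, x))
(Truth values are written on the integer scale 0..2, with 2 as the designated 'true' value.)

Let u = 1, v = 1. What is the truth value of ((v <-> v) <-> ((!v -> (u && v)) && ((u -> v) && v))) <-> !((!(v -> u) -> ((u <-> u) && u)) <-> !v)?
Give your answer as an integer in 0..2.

1

v <-> v = 1 <-> 1 = 1
!v = !1 = 1
u && v = 1 && 1 = 1
!v -> (u && v) = 1 -> 1 = 1
u -> v = 1 -> 1 = 1
(u -> v) && v = 1 && 1 = 1
(!v -> (u && v)) && ((u -> v) && v) = 1 && 1 = 1
(v <-> v) <-> ((!v -> (u && v)) && ((u -> v) && v)) = 1 <-> 1 = 1
v -> u = 1 -> 1 = 1
!(v -> u) = !1 = 1
u <-> u = 1 <-> 1 = 1
(u <-> u) && u = 1 && 1 = 1
!(v -> u) -> ((u <-> u) && u) = 1 -> 1 = 1
!v = !1 = 1
(!(v -> u) -> ((u <-> u) && u)) <-> !v = 1 <-> 1 = 1
!((!(v -> u) -> ((u <-> u) && u)) <-> !v) = !1 = 1
((v <-> v) <-> ((!v -> (u && v)) && ((u -> v) && v))) <-> !((!(v -> u) -> ((u <-> u) && u)) <-> !v) = 1 <-> 1 = 1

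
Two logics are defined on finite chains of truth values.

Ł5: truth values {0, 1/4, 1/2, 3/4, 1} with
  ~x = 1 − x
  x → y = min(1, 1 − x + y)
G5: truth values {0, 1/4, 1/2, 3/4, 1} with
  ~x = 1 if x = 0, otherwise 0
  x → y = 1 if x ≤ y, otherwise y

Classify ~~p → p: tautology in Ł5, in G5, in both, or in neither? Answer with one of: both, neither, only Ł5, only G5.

only Ł5

In Ł5: every assignment gives 1 — tautology.
In G5: at p = 1/4 the value is 1/4 — not a tautology.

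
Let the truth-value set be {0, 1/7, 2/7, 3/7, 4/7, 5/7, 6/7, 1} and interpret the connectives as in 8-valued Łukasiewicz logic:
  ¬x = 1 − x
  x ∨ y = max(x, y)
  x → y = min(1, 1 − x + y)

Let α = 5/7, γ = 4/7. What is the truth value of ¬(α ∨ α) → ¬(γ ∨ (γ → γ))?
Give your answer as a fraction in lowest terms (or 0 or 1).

α ∨ α = 5/7 ∨ 5/7 = 5/7
¬(α ∨ α) = ¬5/7 = 2/7
γ → γ = 4/7 → 4/7 = 1
γ ∨ (γ → γ) = 4/7 ∨ 1 = 1
¬(γ ∨ (γ → γ)) = ¬1 = 0
¬(α ∨ α) → ¬(γ ∨ (γ → γ)) = 2/7 → 0 = 5/7

5/7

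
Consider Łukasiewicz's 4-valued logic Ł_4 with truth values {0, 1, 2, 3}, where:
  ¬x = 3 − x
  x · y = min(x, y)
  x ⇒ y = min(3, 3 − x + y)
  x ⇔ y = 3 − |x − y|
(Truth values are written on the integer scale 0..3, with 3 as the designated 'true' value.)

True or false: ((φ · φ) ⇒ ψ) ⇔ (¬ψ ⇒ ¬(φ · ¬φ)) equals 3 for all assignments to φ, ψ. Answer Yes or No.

Counterexample: take φ = 2, ψ = 0.
φ · φ = 2 · 2 = 2
(φ · φ) ⇒ ψ = 2 ⇒ 0 = 1
¬ψ = ¬0 = 3
¬φ = ¬2 = 1
φ · ¬φ = 2 · 1 = 1
¬(φ · ¬φ) = ¬1 = 2
¬ψ ⇒ ¬(φ · ¬φ) = 3 ⇒ 2 = 2
((φ · φ) ⇒ ψ) ⇔ (¬ψ ⇒ ¬(φ · ¬φ)) = 1 ⇔ 2 = 2
This gives 2 ≠ 3.

No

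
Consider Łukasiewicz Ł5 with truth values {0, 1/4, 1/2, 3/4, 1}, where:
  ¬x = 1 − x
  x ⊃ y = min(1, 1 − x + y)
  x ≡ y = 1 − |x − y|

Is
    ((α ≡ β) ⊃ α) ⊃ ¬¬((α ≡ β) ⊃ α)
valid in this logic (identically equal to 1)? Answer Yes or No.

At α = 3/4, β = 1, for instance:
α ≡ β = 3/4 ≡ 1 = 3/4
(α ≡ β) ⊃ α = 3/4 ⊃ 3/4 = 1
¬((α ≡ β) ⊃ α) = ¬1 = 0
¬¬((α ≡ β) ⊃ α) = ¬0 = 1
((α ≡ β) ⊃ α) ⊃ ¬¬((α ≡ β) ⊃ α) = 1 ⊃ 1 = 1
and checking the remaining 24 assignments likewise gives ≥ 1 in every case.

Yes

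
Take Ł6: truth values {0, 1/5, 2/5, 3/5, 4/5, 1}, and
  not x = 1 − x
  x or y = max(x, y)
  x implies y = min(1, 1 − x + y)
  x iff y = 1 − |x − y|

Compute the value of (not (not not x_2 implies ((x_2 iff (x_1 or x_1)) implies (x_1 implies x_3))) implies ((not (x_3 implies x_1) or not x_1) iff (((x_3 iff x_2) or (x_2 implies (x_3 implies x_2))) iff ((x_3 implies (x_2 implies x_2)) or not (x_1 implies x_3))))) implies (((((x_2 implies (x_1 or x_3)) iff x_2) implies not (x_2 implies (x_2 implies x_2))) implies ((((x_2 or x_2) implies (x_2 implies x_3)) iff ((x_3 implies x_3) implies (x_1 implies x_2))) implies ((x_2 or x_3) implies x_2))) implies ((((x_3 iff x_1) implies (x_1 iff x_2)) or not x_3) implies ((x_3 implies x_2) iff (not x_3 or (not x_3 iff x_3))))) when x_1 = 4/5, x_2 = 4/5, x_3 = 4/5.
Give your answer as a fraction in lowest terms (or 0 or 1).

not x_2 = not 4/5 = 1/5
not not x_2 = not 1/5 = 4/5
x_1 or x_1 = 4/5 or 4/5 = 4/5
x_2 iff (x_1 or x_1) = 4/5 iff 4/5 = 1
x_1 implies x_3 = 4/5 implies 4/5 = 1
(x_2 iff (x_1 or x_1)) implies (x_1 implies x_3) = 1 implies 1 = 1
not not x_2 implies ((x_2 iff (x_1 or x_1)) implies (x_1 implies x_3)) = 4/5 implies 1 = 1
not (not not x_2 implies ((x_2 iff (x_1 or x_1)) implies (x_1 implies x_3))) = not 1 = 0
x_3 implies x_1 = 4/5 implies 4/5 = 1
not (x_3 implies x_1) = not 1 = 0
not x_1 = not 4/5 = 1/5
not (x_3 implies x_1) or not x_1 = 0 or 1/5 = 1/5
x_3 iff x_2 = 4/5 iff 4/5 = 1
x_3 implies x_2 = 4/5 implies 4/5 = 1
x_2 implies (x_3 implies x_2) = 4/5 implies 1 = 1
(x_3 iff x_2) or (x_2 implies (x_3 implies x_2)) = 1 or 1 = 1
x_2 implies x_2 = 4/5 implies 4/5 = 1
x_3 implies (x_2 implies x_2) = 4/5 implies 1 = 1
x_1 implies x_3 = 4/5 implies 4/5 = 1
not (x_1 implies x_3) = not 1 = 0
(x_3 implies (x_2 implies x_2)) or not (x_1 implies x_3) = 1 or 0 = 1
((x_3 iff x_2) or (x_2 implies (x_3 implies x_2))) iff ((x_3 implies (x_2 implies x_2)) or not (x_1 implies x_3)) = 1 iff 1 = 1
(not (x_3 implies x_1) or not x_1) iff (((x_3 iff x_2) or (x_2 implies (x_3 implies x_2))) iff ((x_3 implies (x_2 implies x_2)) or not (x_1 implies x_3))) = 1/5 iff 1 = 1/5
not (not not x_2 implies ((x_2 iff (x_1 or x_1)) implies (x_1 implies x_3))) implies ((not (x_3 implies x_1) or not x_1) iff (((x_3 iff x_2) or (x_2 implies (x_3 implies x_2))) iff ((x_3 implies (x_2 implies x_2)) or not (x_1 implies x_3)))) = 0 implies 1/5 = 1
x_1 or x_3 = 4/5 or 4/5 = 4/5
x_2 implies (x_1 or x_3) = 4/5 implies 4/5 = 1
(x_2 implies (x_1 or x_3)) iff x_2 = 1 iff 4/5 = 4/5
x_2 implies x_2 = 4/5 implies 4/5 = 1
x_2 implies (x_2 implies x_2) = 4/5 implies 1 = 1
not (x_2 implies (x_2 implies x_2)) = not 1 = 0
((x_2 implies (x_1 or x_3)) iff x_2) implies not (x_2 implies (x_2 implies x_2)) = 4/5 implies 0 = 1/5
x_2 or x_2 = 4/5 or 4/5 = 4/5
x_2 implies x_3 = 4/5 implies 4/5 = 1
(x_2 or x_2) implies (x_2 implies x_3) = 4/5 implies 1 = 1
x_3 implies x_3 = 4/5 implies 4/5 = 1
x_1 implies x_2 = 4/5 implies 4/5 = 1
(x_3 implies x_3) implies (x_1 implies x_2) = 1 implies 1 = 1
((x_2 or x_2) implies (x_2 implies x_3)) iff ((x_3 implies x_3) implies (x_1 implies x_2)) = 1 iff 1 = 1
x_2 or x_3 = 4/5 or 4/5 = 4/5
(x_2 or x_3) implies x_2 = 4/5 implies 4/5 = 1
(((x_2 or x_2) implies (x_2 implies x_3)) iff ((x_3 implies x_3) implies (x_1 implies x_2))) implies ((x_2 or x_3) implies x_2) = 1 implies 1 = 1
(((x_2 implies (x_1 or x_3)) iff x_2) implies not (x_2 implies (x_2 implies x_2))) implies ((((x_2 or x_2) implies (x_2 implies x_3)) iff ((x_3 implies x_3) implies (x_1 implies x_2))) implies ((x_2 or x_3) implies x_2)) = 1/5 implies 1 = 1
x_3 iff x_1 = 4/5 iff 4/5 = 1
x_1 iff x_2 = 4/5 iff 4/5 = 1
(x_3 iff x_1) implies (x_1 iff x_2) = 1 implies 1 = 1
not x_3 = not 4/5 = 1/5
((x_3 iff x_1) implies (x_1 iff x_2)) or not x_3 = 1 or 1/5 = 1
x_3 implies x_2 = 4/5 implies 4/5 = 1
not x_3 = not 4/5 = 1/5
not x_3 = not 4/5 = 1/5
not x_3 iff x_3 = 1/5 iff 4/5 = 2/5
not x_3 or (not x_3 iff x_3) = 1/5 or 2/5 = 2/5
(x_3 implies x_2) iff (not x_3 or (not x_3 iff x_3)) = 1 iff 2/5 = 2/5
(((x_3 iff x_1) implies (x_1 iff x_2)) or not x_3) implies ((x_3 implies x_2) iff (not x_3 or (not x_3 iff x_3))) = 1 implies 2/5 = 2/5
((((x_2 implies (x_1 or x_3)) iff x_2) implies not (x_2 implies (x_2 implies x_2))) implies ((((x_2 or x_2) implies (x_2 implies x_3)) iff ((x_3 implies x_3) implies (x_1 implies x_2))) implies ((x_2 or x_3) implies x_2))) implies ((((x_3 iff x_1) implies (x_1 iff x_2)) or not x_3) implies ((x_3 implies x_2) iff (not x_3 or (not x_3 iff x_3)))) = 1 implies 2/5 = 2/5
(not (not not x_2 implies ((x_2 iff (x_1 or x_1)) implies (x_1 implies x_3))) implies ((not (x_3 implies x_1) or not x_1) iff (((x_3 iff x_2) or (x_2 implies (x_3 implies x_2))) iff ((x_3 implies (x_2 implies x_2)) or not (x_1 implies x_3))))) implies (((((x_2 implies (x_1 or x_3)) iff x_2) implies not (x_2 implies (x_2 implies x_2))) implies ((((x_2 or x_2) implies (x_2 implies x_3)) iff ((x_3 implies x_3) implies (x_1 implies x_2))) implies ((x_2 or x_3) implies x_2))) implies ((((x_3 iff x_1) implies (x_1 iff x_2)) or not x_3) implies ((x_3 implies x_2) iff (not x_3 or (not x_3 iff x_3))))) = 1 implies 2/5 = 2/5

2/5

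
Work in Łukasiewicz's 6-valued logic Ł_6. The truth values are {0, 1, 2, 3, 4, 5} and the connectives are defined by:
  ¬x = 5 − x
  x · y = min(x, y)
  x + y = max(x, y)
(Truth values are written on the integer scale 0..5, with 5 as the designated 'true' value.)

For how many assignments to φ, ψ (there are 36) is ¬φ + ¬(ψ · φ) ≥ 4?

value 5: 11 assignments (counts)
value 4: 9 assignments (counts)
value 3: 7 assignments
value 2: 5 assignments
value 1: 3 assignments
value 0: 1 assignment
So 20 of the 36 assignments meet the threshold.

20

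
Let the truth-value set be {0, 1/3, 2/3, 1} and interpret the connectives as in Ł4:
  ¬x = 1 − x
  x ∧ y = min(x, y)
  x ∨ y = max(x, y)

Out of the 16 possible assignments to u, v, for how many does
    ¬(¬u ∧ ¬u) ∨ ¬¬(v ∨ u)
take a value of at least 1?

7

u = 0, v = 0 ↦ 0  <
u = 0, v = 1/3 ↦ 1/3  <
u = 0, v = 2/3 ↦ 2/3  <
u = 0, v = 1 ↦ 1  ≥
u = 1/3, v = 0 ↦ 1/3  <
u = 1/3, v = 1/3 ↦ 1/3  <
u = 1/3, v = 2/3 ↦ 2/3  <
u = 1/3, v = 1 ↦ 1  ≥
u = 2/3, v = 0 ↦ 2/3  <
u = 2/3, v = 1/3 ↦ 2/3  <
u = 2/3, v = 2/3 ↦ 2/3  <
u = 2/3, v = 1 ↦ 1  ≥
u = 1, v = 0 ↦ 1  ≥
u = 1, v = 1/3 ↦ 1  ≥
u = 1, v = 2/3 ↦ 1  ≥
u = 1, v = 1 ↦ 1  ≥
So 7 of the 16 assignments meet the threshold.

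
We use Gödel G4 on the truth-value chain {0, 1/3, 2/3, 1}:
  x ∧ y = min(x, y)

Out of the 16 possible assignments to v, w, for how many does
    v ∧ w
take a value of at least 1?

1

v = 0, w = 0 ↦ 0  <
v = 0, w = 1/3 ↦ 0  <
v = 0, w = 2/3 ↦ 0  <
v = 0, w = 1 ↦ 0  <
v = 1/3, w = 0 ↦ 0  <
v = 1/3, w = 1/3 ↦ 1/3  <
v = 1/3, w = 2/3 ↦ 1/3  <
v = 1/3, w = 1 ↦ 1/3  <
v = 2/3, w = 0 ↦ 0  <
v = 2/3, w = 1/3 ↦ 1/3  <
v = 2/3, w = 2/3 ↦ 2/3  <
v = 2/3, w = 1 ↦ 2/3  <
v = 1, w = 0 ↦ 0  <
v = 1, w = 1/3 ↦ 1/3  <
v = 1, w = 2/3 ↦ 2/3  <
v = 1, w = 1 ↦ 1  ≥
So 1 of the 16 assignments meets the threshold.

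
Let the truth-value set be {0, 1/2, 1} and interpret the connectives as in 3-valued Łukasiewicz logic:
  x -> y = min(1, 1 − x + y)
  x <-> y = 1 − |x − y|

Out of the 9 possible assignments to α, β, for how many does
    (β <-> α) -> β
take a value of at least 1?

α = 0, β = 0 ↦ 0  <
α = 0, β = 1/2 ↦ 1  ≥
α = 0, β = 1 ↦ 1  ≥
α = 1/2, β = 0 ↦ 1/2  <
α = 1/2, β = 1/2 ↦ 1/2  <
α = 1/2, β = 1 ↦ 1  ≥
α = 1, β = 0 ↦ 1  ≥
α = 1, β = 1/2 ↦ 1  ≥
α = 1, β = 1 ↦ 1  ≥
So 6 of the 9 assignments meet the threshold.

6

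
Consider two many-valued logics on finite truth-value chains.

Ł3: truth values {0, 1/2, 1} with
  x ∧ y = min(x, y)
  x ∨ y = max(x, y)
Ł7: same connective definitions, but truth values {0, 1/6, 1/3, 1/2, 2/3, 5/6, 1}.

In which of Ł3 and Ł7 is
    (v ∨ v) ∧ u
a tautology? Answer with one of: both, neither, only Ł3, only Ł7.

In Ł3: at u = 0, v = 0 the value is 0 — not a tautology.
In Ł7: at u = 0, v = 0 the value is 0 — not a tautology.

neither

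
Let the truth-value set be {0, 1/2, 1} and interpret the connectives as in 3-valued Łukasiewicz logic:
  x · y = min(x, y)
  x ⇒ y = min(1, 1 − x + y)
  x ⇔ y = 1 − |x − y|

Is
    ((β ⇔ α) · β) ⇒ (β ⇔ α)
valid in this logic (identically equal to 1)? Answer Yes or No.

Yes

α = 0, β = 0 ↦ 1
α = 0, β = 1/2 ↦ 1
α = 0, β = 1 ↦ 1
α = 1/2, β = 0 ↦ 1
α = 1/2, β = 1/2 ↦ 1
α = 1/2, β = 1 ↦ 1
α = 1, β = 0 ↦ 1
α = 1, β = 1/2 ↦ 1
α = 1, β = 1 ↦ 1
Every assignment gives a value ≥ 1.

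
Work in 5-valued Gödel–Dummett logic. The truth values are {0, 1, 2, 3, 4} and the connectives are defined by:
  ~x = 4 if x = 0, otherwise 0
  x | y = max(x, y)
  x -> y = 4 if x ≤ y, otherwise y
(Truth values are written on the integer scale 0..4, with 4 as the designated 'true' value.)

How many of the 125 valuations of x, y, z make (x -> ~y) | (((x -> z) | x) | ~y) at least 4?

value 4: 101 assignments (counts)
value 3: 12 assignments
value 2: 8 assignments
value 1: 4 assignments
So 101 of the 125 assignments meet the threshold.

101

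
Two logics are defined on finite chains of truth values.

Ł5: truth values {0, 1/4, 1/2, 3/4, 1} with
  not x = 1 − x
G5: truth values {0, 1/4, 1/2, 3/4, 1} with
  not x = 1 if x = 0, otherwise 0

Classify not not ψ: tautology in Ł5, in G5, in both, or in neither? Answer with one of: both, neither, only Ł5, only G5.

neither

In Ł5: at ψ = 0 the value is 0 — not a tautology.
In G5: at ψ = 0 the value is 0 — not a tautology.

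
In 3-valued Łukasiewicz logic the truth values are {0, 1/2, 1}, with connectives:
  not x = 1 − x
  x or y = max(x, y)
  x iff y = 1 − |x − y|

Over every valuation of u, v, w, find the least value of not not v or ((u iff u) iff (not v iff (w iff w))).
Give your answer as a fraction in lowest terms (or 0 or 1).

Take u = 0, v = 1/2, w = 0:
not v = not 1/2 = 1/2
not not v = not 1/2 = 1/2
u iff u = 0 iff 0 = 1
not v = not 1/2 = 1/2
w iff w = 0 iff 0 = 1
not v iff (w iff w) = 1/2 iff 1 = 1/2
(u iff u) iff (not v iff (w iff w)) = 1 iff 1/2 = 1/2
not not v or ((u iff u) iff (not v iff (w iff w))) = 1/2 or 1/2 = 1/2
No assignment yields a value below 1/2, so this is the minimum.

1/2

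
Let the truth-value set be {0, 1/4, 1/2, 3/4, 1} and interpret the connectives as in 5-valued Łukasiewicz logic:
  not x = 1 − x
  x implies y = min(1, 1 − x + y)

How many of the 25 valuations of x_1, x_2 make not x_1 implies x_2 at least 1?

value 1: 15 assignments (counts)
value 3/4: 4 assignments
value 1/2: 3 assignments
value 1/4: 2 assignments
value 0: 1 assignment
So 15 of the 25 assignments meet the threshold.

15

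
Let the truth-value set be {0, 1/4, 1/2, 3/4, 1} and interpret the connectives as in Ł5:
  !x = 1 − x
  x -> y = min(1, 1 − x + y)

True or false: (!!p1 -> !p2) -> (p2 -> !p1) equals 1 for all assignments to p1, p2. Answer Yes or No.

Yes

At p1 = 1/2, p2 = 1/4, for instance:
!p1 = !1/2 = 1/2
!!p1 = !1/2 = 1/2
!p2 = !1/4 = 3/4
!!p1 -> !p2 = 1/2 -> 3/4 = 1
p2 -> !p1 = 1/4 -> 1/2 = 1
(!!p1 -> !p2) -> (p2 -> !p1) = 1 -> 1 = 1
and checking the remaining 24 assignments likewise gives ≥ 1 in every case.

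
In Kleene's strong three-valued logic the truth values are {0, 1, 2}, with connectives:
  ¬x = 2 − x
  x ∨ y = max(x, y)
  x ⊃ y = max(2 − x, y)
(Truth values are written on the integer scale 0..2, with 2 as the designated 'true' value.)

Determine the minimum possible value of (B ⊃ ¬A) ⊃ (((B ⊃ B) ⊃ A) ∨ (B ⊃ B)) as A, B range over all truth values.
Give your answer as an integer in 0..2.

Take A = 0, B = 1:
¬A = ¬0 = 2
B ⊃ ¬A = 1 ⊃ 2 = 2
B ⊃ B = 1 ⊃ 1 = 1
(B ⊃ B) ⊃ A = 1 ⊃ 0 = 1
B ⊃ B = 1 ⊃ 1 = 1
((B ⊃ B) ⊃ A) ∨ (B ⊃ B) = 1 ∨ 1 = 1
(B ⊃ ¬A) ⊃ (((B ⊃ B) ⊃ A) ∨ (B ⊃ B)) = 2 ⊃ 1 = 1
No assignment yields a value below 1, so this is the minimum.

1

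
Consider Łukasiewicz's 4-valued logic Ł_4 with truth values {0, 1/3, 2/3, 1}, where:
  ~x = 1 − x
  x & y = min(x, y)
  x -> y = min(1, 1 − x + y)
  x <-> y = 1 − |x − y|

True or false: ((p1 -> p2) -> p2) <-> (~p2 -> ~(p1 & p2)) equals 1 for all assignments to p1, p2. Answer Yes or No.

Counterexample: take p1 = 0, p2 = 0.
p1 -> p2 = 0 -> 0 = 1
(p1 -> p2) -> p2 = 1 -> 0 = 0
~p2 = ~0 = 1
p1 & p2 = 0 & 0 = 0
~(p1 & p2) = ~0 = 1
~p2 -> ~(p1 & p2) = 1 -> 1 = 1
((p1 -> p2) -> p2) <-> (~p2 -> ~(p1 & p2)) = 0 <-> 1 = 0
This gives 0 ≠ 1.

No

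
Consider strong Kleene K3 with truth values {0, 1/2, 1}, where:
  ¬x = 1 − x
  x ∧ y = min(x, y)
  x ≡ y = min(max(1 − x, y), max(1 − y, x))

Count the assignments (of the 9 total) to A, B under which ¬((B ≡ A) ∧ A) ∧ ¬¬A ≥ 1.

1

A = 0, B = 0 ↦ 0  <
A = 0, B = 1/2 ↦ 0  <
A = 0, B = 1 ↦ 0  <
A = 1/2, B = 0 ↦ 1/2  <
A = 1/2, B = 1/2 ↦ 1/2  <
A = 1/2, B = 1 ↦ 1/2  <
A = 1, B = 0 ↦ 1  ≥
A = 1, B = 1/2 ↦ 1/2  <
A = 1, B = 1 ↦ 0  <
So 1 of the 9 assignments meets the threshold.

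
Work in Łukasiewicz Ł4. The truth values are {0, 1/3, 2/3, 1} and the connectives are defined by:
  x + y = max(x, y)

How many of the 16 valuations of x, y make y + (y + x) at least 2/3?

12

x = 0, y = 0 ↦ 0  <
x = 0, y = 1/3 ↦ 1/3  <
x = 0, y = 2/3 ↦ 2/3  ≥
x = 0, y = 1 ↦ 1  ≥
x = 1/3, y = 0 ↦ 1/3  <
x = 1/3, y = 1/3 ↦ 1/3  <
x = 1/3, y = 2/3 ↦ 2/3  ≥
x = 1/3, y = 1 ↦ 1  ≥
x = 2/3, y = 0 ↦ 2/3  ≥
x = 2/3, y = 1/3 ↦ 2/3  ≥
x = 2/3, y = 2/3 ↦ 2/3  ≥
x = 2/3, y = 1 ↦ 1  ≥
x = 1, y = 0 ↦ 1  ≥
x = 1, y = 1/3 ↦ 1  ≥
x = 1, y = 2/3 ↦ 1  ≥
x = 1, y = 1 ↦ 1  ≥
So 12 of the 16 assignments meet the threshold.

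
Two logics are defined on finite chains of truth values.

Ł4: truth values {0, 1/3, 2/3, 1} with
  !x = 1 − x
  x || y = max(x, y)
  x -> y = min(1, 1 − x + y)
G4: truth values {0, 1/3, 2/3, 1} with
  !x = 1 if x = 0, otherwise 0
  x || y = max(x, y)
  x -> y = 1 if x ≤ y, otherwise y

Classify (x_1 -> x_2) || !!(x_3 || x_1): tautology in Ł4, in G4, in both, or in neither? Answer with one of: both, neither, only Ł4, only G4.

In Ł4: at x_1 = 1/3, x_2 = 0, x_3 = 0 the value is 2/3 — not a tautology.
In G4: every assignment gives 1 — tautology.

only G4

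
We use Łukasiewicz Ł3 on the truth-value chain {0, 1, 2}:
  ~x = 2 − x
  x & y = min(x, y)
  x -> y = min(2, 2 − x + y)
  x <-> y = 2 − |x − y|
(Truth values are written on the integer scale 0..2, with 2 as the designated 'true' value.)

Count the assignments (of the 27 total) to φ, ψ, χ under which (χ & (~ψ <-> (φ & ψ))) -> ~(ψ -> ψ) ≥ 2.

value 2: 17 assignments (counts)
value 1: 7 assignments
value 0: 3 assignments
So 17 of the 27 assignments meet the threshold.

17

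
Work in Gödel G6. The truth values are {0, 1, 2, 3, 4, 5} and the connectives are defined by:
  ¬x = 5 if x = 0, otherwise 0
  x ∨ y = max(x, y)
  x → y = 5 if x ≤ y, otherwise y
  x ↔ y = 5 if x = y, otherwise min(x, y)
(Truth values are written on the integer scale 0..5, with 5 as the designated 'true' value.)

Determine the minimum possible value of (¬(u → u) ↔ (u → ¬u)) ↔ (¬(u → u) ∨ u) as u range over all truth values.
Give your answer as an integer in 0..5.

1

Take u = 1:
u → u = 1 → 1 = 5
¬(u → u) = ¬5 = 0
¬u = ¬1 = 0
u → ¬u = 1 → 0 = 0
¬(u → u) ↔ (u → ¬u) = 0 ↔ 0 = 5
u → u = 1 → 1 = 5
¬(u → u) = ¬5 = 0
¬(u → u) ∨ u = 0 ∨ 1 = 1
(¬(u → u) ↔ (u → ¬u)) ↔ (¬(u → u) ∨ u) = 5 ↔ 1 = 1
No assignment yields a value below 1, so this is the minimum.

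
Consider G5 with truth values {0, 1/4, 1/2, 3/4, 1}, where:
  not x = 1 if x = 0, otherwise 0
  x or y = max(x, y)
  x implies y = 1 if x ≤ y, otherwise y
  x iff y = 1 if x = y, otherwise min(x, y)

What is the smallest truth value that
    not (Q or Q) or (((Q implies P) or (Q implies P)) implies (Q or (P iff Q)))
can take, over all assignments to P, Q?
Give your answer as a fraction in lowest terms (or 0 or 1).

Take P = 1/2, Q = 1/4:
Q or Q = 1/4 or 1/4 = 1/4
not (Q or Q) = not 1/4 = 0
Q implies P = 1/4 implies 1/2 = 1
Q implies P = 1/4 implies 1/2 = 1
(Q implies P) or (Q implies P) = 1 or 1 = 1
P iff Q = 1/2 iff 1/4 = 1/4
Q or (P iff Q) = 1/4 or 1/4 = 1/4
((Q implies P) or (Q implies P)) implies (Q or (P iff Q)) = 1 implies 1/4 = 1/4
not (Q or Q) or (((Q implies P) or (Q implies P)) implies (Q or (P iff Q))) = 0 or 1/4 = 1/4
No assignment yields a value below 1/4, so this is the minimum.

1/4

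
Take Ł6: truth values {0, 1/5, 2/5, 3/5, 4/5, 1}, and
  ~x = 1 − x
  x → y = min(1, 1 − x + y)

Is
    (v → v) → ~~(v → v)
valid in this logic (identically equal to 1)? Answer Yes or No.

Yes

v = 0 ↦ 1
v = 1/5 ↦ 1
v = 2/5 ↦ 1
v = 3/5 ↦ 1
v = 4/5 ↦ 1
v = 1 ↦ 1
Every assignment gives a value ≥ 1.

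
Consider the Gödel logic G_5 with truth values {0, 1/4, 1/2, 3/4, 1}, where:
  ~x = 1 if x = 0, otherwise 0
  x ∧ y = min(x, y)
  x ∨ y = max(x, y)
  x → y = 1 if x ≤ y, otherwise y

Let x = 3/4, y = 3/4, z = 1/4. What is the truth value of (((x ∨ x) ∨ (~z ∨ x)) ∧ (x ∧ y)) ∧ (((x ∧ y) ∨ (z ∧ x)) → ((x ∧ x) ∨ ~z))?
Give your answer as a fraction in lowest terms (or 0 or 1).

x ∨ x = 3/4 ∨ 3/4 = 3/4
~z = ~1/4 = 0
~z ∨ x = 0 ∨ 3/4 = 3/4
(x ∨ x) ∨ (~z ∨ x) = 3/4 ∨ 3/4 = 3/4
x ∧ y = 3/4 ∧ 3/4 = 3/4
((x ∨ x) ∨ (~z ∨ x)) ∧ (x ∧ y) = 3/4 ∧ 3/4 = 3/4
x ∧ y = 3/4 ∧ 3/4 = 3/4
z ∧ x = 1/4 ∧ 3/4 = 1/4
(x ∧ y) ∨ (z ∧ x) = 3/4 ∨ 1/4 = 3/4
x ∧ x = 3/4 ∧ 3/4 = 3/4
~z = ~1/4 = 0
(x ∧ x) ∨ ~z = 3/4 ∨ 0 = 3/4
((x ∧ y) ∨ (z ∧ x)) → ((x ∧ x) ∨ ~z) = 3/4 → 3/4 = 1
(((x ∨ x) ∨ (~z ∨ x)) ∧ (x ∧ y)) ∧ (((x ∧ y) ∨ (z ∧ x)) → ((x ∧ x) ∨ ~z)) = 3/4 ∧ 1 = 3/4

3/4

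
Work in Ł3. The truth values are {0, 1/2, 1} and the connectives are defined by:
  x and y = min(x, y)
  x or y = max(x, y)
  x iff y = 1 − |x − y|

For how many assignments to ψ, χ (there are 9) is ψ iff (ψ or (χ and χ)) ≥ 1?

6

ψ = 0, χ = 0 ↦ 1  ≥
ψ = 0, χ = 1/2 ↦ 1/2  <
ψ = 0, χ = 1 ↦ 0  <
ψ = 1/2, χ = 0 ↦ 1  ≥
ψ = 1/2, χ = 1/2 ↦ 1  ≥
ψ = 1/2, χ = 1 ↦ 1/2  <
ψ = 1, χ = 0 ↦ 1  ≥
ψ = 1, χ = 1/2 ↦ 1  ≥
ψ = 1, χ = 1 ↦ 1  ≥
So 6 of the 9 assignments meet the threshold.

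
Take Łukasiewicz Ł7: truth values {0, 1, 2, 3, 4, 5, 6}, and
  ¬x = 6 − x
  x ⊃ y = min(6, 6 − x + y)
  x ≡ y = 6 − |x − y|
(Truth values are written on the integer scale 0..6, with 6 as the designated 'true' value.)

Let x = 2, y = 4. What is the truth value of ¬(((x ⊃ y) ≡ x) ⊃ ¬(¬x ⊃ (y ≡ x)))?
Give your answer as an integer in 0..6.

2

x ⊃ y = 2 ⊃ 4 = 6
(x ⊃ y) ≡ x = 6 ≡ 2 = 2
¬x = ¬2 = 4
y ≡ x = 4 ≡ 2 = 4
¬x ⊃ (y ≡ x) = 4 ⊃ 4 = 6
¬(¬x ⊃ (y ≡ x)) = ¬6 = 0
((x ⊃ y) ≡ x) ⊃ ¬(¬x ⊃ (y ≡ x)) = 2 ⊃ 0 = 4
¬(((x ⊃ y) ≡ x) ⊃ ¬(¬x ⊃ (y ≡ x))) = ¬4 = 2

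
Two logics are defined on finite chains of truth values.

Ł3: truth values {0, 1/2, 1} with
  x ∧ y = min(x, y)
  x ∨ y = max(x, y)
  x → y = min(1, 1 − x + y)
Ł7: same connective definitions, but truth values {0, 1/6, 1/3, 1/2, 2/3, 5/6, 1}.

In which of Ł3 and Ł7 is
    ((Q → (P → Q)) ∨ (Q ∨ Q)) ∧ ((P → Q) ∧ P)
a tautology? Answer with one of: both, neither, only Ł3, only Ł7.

neither

In Ł3: at P = 0, Q = 0 the value is 0 — not a tautology.
In Ł7: at P = 0, Q = 0 the value is 0 — not a tautology.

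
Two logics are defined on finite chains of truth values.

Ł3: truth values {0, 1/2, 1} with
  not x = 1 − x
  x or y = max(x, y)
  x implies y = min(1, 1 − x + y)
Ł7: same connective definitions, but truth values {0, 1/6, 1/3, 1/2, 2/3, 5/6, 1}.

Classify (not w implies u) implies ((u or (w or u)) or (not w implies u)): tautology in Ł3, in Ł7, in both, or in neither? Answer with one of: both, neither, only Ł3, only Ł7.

In Ł3: every assignment gives 1 — tautology.
In Ł7: every assignment gives 1 — tautology.

both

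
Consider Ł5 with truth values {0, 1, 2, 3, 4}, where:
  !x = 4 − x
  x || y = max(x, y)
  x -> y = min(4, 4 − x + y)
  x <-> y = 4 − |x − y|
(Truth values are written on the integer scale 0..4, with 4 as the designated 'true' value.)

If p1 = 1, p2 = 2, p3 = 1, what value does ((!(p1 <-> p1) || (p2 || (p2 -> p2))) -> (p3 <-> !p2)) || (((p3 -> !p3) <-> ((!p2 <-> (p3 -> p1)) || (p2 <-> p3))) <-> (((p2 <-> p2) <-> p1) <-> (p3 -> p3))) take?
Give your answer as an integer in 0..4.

3

p1 <-> p1 = 1 <-> 1 = 4
!(p1 <-> p1) = !4 = 0
p2 -> p2 = 2 -> 2 = 4
p2 || (p2 -> p2) = 2 || 4 = 4
!(p1 <-> p1) || (p2 || (p2 -> p2)) = 0 || 4 = 4
!p2 = !2 = 2
p3 <-> !p2 = 1 <-> 2 = 3
(!(p1 <-> p1) || (p2 || (p2 -> p2))) -> (p3 <-> !p2) = 4 -> 3 = 3
!p3 = !1 = 3
p3 -> !p3 = 1 -> 3 = 4
!p2 = !2 = 2
p3 -> p1 = 1 -> 1 = 4
!p2 <-> (p3 -> p1) = 2 <-> 4 = 2
p2 <-> p3 = 2 <-> 1 = 3
(!p2 <-> (p3 -> p1)) || (p2 <-> p3) = 2 || 3 = 3
(p3 -> !p3) <-> ((!p2 <-> (p3 -> p1)) || (p2 <-> p3)) = 4 <-> 3 = 3
p2 <-> p2 = 2 <-> 2 = 4
(p2 <-> p2) <-> p1 = 4 <-> 1 = 1
p3 -> p3 = 1 -> 1 = 4
((p2 <-> p2) <-> p1) <-> (p3 -> p3) = 1 <-> 4 = 1
((p3 -> !p3) <-> ((!p2 <-> (p3 -> p1)) || (p2 <-> p3))) <-> (((p2 <-> p2) <-> p1) <-> (p3 -> p3)) = 3 <-> 1 = 2
((!(p1 <-> p1) || (p2 || (p2 -> p2))) -> (p3 <-> !p2)) || (((p3 -> !p3) <-> ((!p2 <-> (p3 -> p1)) || (p2 <-> p3))) <-> (((p2 <-> p2) <-> p1) <-> (p3 -> p3))) = 3 || 2 = 3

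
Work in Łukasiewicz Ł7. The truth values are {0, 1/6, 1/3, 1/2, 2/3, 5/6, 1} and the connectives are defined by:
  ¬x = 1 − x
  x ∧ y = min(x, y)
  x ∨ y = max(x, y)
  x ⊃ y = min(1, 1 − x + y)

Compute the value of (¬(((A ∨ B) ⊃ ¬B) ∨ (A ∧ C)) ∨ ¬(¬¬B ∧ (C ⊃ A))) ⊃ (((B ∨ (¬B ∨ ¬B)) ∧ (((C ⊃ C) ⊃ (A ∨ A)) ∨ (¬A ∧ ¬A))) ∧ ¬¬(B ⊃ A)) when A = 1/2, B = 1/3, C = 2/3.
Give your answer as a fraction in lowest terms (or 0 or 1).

5/6

A ∨ B = 1/2 ∨ 1/3 = 1/2
¬B = ¬1/3 = 2/3
(A ∨ B) ⊃ ¬B = 1/2 ⊃ 2/3 = 1
A ∧ C = 1/2 ∧ 2/3 = 1/2
((A ∨ B) ⊃ ¬B) ∨ (A ∧ C) = 1 ∨ 1/2 = 1
¬(((A ∨ B) ⊃ ¬B) ∨ (A ∧ C)) = ¬1 = 0
¬B = ¬1/3 = 2/3
¬¬B = ¬2/3 = 1/3
C ⊃ A = 2/3 ⊃ 1/2 = 5/6
¬¬B ∧ (C ⊃ A) = 1/3 ∧ 5/6 = 1/3
¬(¬¬B ∧ (C ⊃ A)) = ¬1/3 = 2/3
¬(((A ∨ B) ⊃ ¬B) ∨ (A ∧ C)) ∨ ¬(¬¬B ∧ (C ⊃ A)) = 0 ∨ 2/3 = 2/3
¬B = ¬1/3 = 2/3
¬B = ¬1/3 = 2/3
¬B ∨ ¬B = 2/3 ∨ 2/3 = 2/3
B ∨ (¬B ∨ ¬B) = 1/3 ∨ 2/3 = 2/3
C ⊃ C = 2/3 ⊃ 2/3 = 1
A ∨ A = 1/2 ∨ 1/2 = 1/2
(C ⊃ C) ⊃ (A ∨ A) = 1 ⊃ 1/2 = 1/2
¬A = ¬1/2 = 1/2
¬A = ¬1/2 = 1/2
¬A ∧ ¬A = 1/2 ∧ 1/2 = 1/2
((C ⊃ C) ⊃ (A ∨ A)) ∨ (¬A ∧ ¬A) = 1/2 ∨ 1/2 = 1/2
(B ∨ (¬B ∨ ¬B)) ∧ (((C ⊃ C) ⊃ (A ∨ A)) ∨ (¬A ∧ ¬A)) = 2/3 ∧ 1/2 = 1/2
B ⊃ A = 1/3 ⊃ 1/2 = 1
¬(B ⊃ A) = ¬1 = 0
¬¬(B ⊃ A) = ¬0 = 1
((B ∨ (¬B ∨ ¬B)) ∧ (((C ⊃ C) ⊃ (A ∨ A)) ∨ (¬A ∧ ¬A))) ∧ ¬¬(B ⊃ A) = 1/2 ∧ 1 = 1/2
(¬(((A ∨ B) ⊃ ¬B) ∨ (A ∧ C)) ∨ ¬(¬¬B ∧ (C ⊃ A))) ⊃ (((B ∨ (¬B ∨ ¬B)) ∧ (((C ⊃ C) ⊃ (A ∨ A)) ∨ (¬A ∧ ¬A))) ∧ ¬¬(B ⊃ A)) = 2/3 ⊃ 1/2 = 5/6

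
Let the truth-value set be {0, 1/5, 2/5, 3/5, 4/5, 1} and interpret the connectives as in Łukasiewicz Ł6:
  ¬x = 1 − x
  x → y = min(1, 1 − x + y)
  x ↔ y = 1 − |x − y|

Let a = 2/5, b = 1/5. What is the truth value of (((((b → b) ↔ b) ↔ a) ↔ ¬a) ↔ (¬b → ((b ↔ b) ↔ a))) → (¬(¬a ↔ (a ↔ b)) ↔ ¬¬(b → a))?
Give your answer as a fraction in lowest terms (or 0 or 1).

2/5

b → b = 1/5 → 1/5 = 1
(b → b) ↔ b = 1 ↔ 1/5 = 1/5
((b → b) ↔ b) ↔ a = 1/5 ↔ 2/5 = 4/5
¬a = ¬2/5 = 3/5
(((b → b) ↔ b) ↔ a) ↔ ¬a = 4/5 ↔ 3/5 = 4/5
¬b = ¬1/5 = 4/5
b ↔ b = 1/5 ↔ 1/5 = 1
(b ↔ b) ↔ a = 1 ↔ 2/5 = 2/5
¬b → ((b ↔ b) ↔ a) = 4/5 → 2/5 = 3/5
((((b → b) ↔ b) ↔ a) ↔ ¬a) ↔ (¬b → ((b ↔ b) ↔ a)) = 4/5 ↔ 3/5 = 4/5
¬a = ¬2/5 = 3/5
a ↔ b = 2/5 ↔ 1/5 = 4/5
¬a ↔ (a ↔ b) = 3/5 ↔ 4/5 = 4/5
¬(¬a ↔ (a ↔ b)) = ¬4/5 = 1/5
b → a = 1/5 → 2/5 = 1
¬(b → a) = ¬1 = 0
¬¬(b → a) = ¬0 = 1
¬(¬a ↔ (a ↔ b)) ↔ ¬¬(b → a) = 1/5 ↔ 1 = 1/5
(((((b → b) ↔ b) ↔ a) ↔ ¬a) ↔ (¬b → ((b ↔ b) ↔ a))) → (¬(¬a ↔ (a ↔ b)) ↔ ¬¬(b → a)) = 4/5 → 1/5 = 2/5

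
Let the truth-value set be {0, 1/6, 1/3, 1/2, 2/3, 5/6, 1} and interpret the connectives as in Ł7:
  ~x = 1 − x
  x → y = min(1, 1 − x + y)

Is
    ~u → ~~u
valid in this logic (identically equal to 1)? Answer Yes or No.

Counterexample: take u = 0.
~u = ~0 = 1
~u = ~0 = 1
~~u = ~1 = 0
~u → ~~u = 1 → 0 = 0
This gives 0 ≠ 1.

No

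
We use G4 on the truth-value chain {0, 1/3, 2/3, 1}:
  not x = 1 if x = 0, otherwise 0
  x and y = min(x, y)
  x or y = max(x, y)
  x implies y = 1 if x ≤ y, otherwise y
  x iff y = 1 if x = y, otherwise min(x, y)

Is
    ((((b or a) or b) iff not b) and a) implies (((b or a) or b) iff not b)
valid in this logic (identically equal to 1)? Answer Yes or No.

a = 0, b = 0 ↦ 1
a = 0, b = 1/3 ↦ 1
a = 0, b = 2/3 ↦ 1
a = 0, b = 1 ↦ 1
a = 1/3, b = 0 ↦ 1
a = 1/3, b = 1/3 ↦ 1
a = 1/3, b = 2/3 ↦ 1
a = 1/3, b = 1 ↦ 1
a = 2/3, b = 0 ↦ 1
a = 2/3, b = 1/3 ↦ 1
a = 2/3, b = 2/3 ↦ 1
a = 2/3, b = 1 ↦ 1
a = 1, b = 0 ↦ 1
a = 1, b = 1/3 ↦ 1
a = 1, b = 2/3 ↦ 1
a = 1, b = 1 ↦ 1
Every assignment gives a value ≥ 1.

Yes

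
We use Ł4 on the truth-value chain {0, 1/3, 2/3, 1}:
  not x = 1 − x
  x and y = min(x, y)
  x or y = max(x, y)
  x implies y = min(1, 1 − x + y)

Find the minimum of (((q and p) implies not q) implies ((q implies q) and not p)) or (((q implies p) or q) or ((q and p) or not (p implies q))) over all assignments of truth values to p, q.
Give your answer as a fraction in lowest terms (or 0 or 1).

Take p = 1/3, q = 2/3:
q and p = 2/3 and 1/3 = 1/3
not q = not 2/3 = 1/3
(q and p) implies not q = 1/3 implies 1/3 = 1
q implies q = 2/3 implies 2/3 = 1
not p = not 1/3 = 2/3
(q implies q) and not p = 1 and 2/3 = 2/3
((q and p) implies not q) implies ((q implies q) and not p) = 1 implies 2/3 = 2/3
q implies p = 2/3 implies 1/3 = 2/3
(q implies p) or q = 2/3 or 2/3 = 2/3
q and p = 2/3 and 1/3 = 1/3
p implies q = 1/3 implies 2/3 = 1
not (p implies q) = not 1 = 0
(q and p) or not (p implies q) = 1/3 or 0 = 1/3
((q implies p) or q) or ((q and p) or not (p implies q)) = 2/3 or 1/3 = 2/3
(((q and p) implies not q) implies ((q implies q) and not p)) or (((q implies p) or q) or ((q and p) or not (p implies q))) = 2/3 or 2/3 = 2/3
No assignment yields a value below 2/3, so this is the minimum.

2/3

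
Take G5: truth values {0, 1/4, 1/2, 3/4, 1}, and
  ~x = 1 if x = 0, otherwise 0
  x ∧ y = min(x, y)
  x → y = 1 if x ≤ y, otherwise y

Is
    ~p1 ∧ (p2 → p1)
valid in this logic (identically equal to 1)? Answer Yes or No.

Counterexample: take p1 = 0, p2 = 1/4.
~p1 = ~0 = 1
p2 → p1 = 1/4 → 0 = 0
~p1 ∧ (p2 → p1) = 1 ∧ 0 = 0
This gives 0 ≠ 1.

No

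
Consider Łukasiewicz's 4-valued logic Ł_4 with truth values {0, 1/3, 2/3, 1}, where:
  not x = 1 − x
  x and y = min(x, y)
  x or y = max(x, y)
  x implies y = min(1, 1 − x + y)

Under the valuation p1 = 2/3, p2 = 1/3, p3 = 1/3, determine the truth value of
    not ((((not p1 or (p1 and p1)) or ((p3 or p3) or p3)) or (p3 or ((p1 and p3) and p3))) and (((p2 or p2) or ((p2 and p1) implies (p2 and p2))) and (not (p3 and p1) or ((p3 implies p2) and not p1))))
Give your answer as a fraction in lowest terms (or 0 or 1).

not p1 = not 2/3 = 1/3
p1 and p1 = 2/3 and 2/3 = 2/3
not p1 or (p1 and p1) = 1/3 or 2/3 = 2/3
p3 or p3 = 1/3 or 1/3 = 1/3
(p3 or p3) or p3 = 1/3 or 1/3 = 1/3
(not p1 or (p1 and p1)) or ((p3 or p3) or p3) = 2/3 or 1/3 = 2/3
p1 and p3 = 2/3 and 1/3 = 1/3
(p1 and p3) and p3 = 1/3 and 1/3 = 1/3
p3 or ((p1 and p3) and p3) = 1/3 or 1/3 = 1/3
((not p1 or (p1 and p1)) or ((p3 or p3) or p3)) or (p3 or ((p1 and p3) and p3)) = 2/3 or 1/3 = 2/3
p2 or p2 = 1/3 or 1/3 = 1/3
p2 and p1 = 1/3 and 2/3 = 1/3
p2 and p2 = 1/3 and 1/3 = 1/3
(p2 and p1) implies (p2 and p2) = 1/3 implies 1/3 = 1
(p2 or p2) or ((p2 and p1) implies (p2 and p2)) = 1/3 or 1 = 1
p3 and p1 = 1/3 and 2/3 = 1/3
not (p3 and p1) = not 1/3 = 2/3
p3 implies p2 = 1/3 implies 1/3 = 1
not p1 = not 2/3 = 1/3
(p3 implies p2) and not p1 = 1 and 1/3 = 1/3
not (p3 and p1) or ((p3 implies p2) and not p1) = 2/3 or 1/3 = 2/3
((p2 or p2) or ((p2 and p1) implies (p2 and p2))) and (not (p3 and p1) or ((p3 implies p2) and not p1)) = 1 and 2/3 = 2/3
(((not p1 or (p1 and p1)) or ((p3 or p3) or p3)) or (p3 or ((p1 and p3) and p3))) and (((p2 or p2) or ((p2 and p1) implies (p2 and p2))) and (not (p3 and p1) or ((p3 implies p2) and not p1))) = 2/3 and 2/3 = 2/3
not ((((not p1 or (p1 and p1)) or ((p3 or p3) or p3)) or (p3 or ((p1 and p3) and p3))) and (((p2 or p2) or ((p2 and p1) implies (p2 and p2))) and (not (p3 and p1) or ((p3 implies p2) and not p1)))) = not 2/3 = 1/3

1/3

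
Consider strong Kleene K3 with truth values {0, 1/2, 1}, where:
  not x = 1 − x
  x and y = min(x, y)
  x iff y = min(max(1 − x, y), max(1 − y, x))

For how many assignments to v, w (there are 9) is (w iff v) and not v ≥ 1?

v = 0, w = 0 ↦ 1  ≥
v = 0, w = 1/2 ↦ 1/2  <
v = 0, w = 1 ↦ 0  <
v = 1/2, w = 0 ↦ 1/2  <
v = 1/2, w = 1/2 ↦ 1/2  <
v = 1/2, w = 1 ↦ 1/2  <
v = 1, w = 0 ↦ 0  <
v = 1, w = 1/2 ↦ 0  <
v = 1, w = 1 ↦ 0  <
So 1 of the 9 assignments meets the threshold.

1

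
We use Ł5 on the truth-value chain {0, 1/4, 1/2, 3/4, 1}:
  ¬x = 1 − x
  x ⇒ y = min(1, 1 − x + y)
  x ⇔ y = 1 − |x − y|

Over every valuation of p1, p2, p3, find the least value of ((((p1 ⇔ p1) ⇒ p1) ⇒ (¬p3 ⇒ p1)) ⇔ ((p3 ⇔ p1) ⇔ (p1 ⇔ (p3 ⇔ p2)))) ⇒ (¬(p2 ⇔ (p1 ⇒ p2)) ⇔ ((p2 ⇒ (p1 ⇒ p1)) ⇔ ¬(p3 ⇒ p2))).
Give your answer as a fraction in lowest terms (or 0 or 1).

1/2

Take p1 = 0, p2 = 0, p3 = 1/2:
p1 ⇔ p1 = 0 ⇔ 0 = 1
(p1 ⇔ p1) ⇒ p1 = 1 ⇒ 0 = 0
¬p3 = ¬1/2 = 1/2
¬p3 ⇒ p1 = 1/2 ⇒ 0 = 1/2
((p1 ⇔ p1) ⇒ p1) ⇒ (¬p3 ⇒ p1) = 0 ⇒ 1/2 = 1
p3 ⇔ p1 = 1/2 ⇔ 0 = 1/2
p3 ⇔ p2 = 1/2 ⇔ 0 = 1/2
p1 ⇔ (p3 ⇔ p2) = 0 ⇔ 1/2 = 1/2
(p3 ⇔ p1) ⇔ (p1 ⇔ (p3 ⇔ p2)) = 1/2 ⇔ 1/2 = 1
(((p1 ⇔ p1) ⇒ p1) ⇒ (¬p3 ⇒ p1)) ⇔ ((p3 ⇔ p1) ⇔ (p1 ⇔ (p3 ⇔ p2))) = 1 ⇔ 1 = 1
p1 ⇒ p2 = 0 ⇒ 0 = 1
p2 ⇔ (p1 ⇒ p2) = 0 ⇔ 1 = 0
¬(p2 ⇔ (p1 ⇒ p2)) = ¬0 = 1
p1 ⇒ p1 = 0 ⇒ 0 = 1
p2 ⇒ (p1 ⇒ p1) = 0 ⇒ 1 = 1
p3 ⇒ p2 = 1/2 ⇒ 0 = 1/2
¬(p3 ⇒ p2) = ¬1/2 = 1/2
(p2 ⇒ (p1 ⇒ p1)) ⇔ ¬(p3 ⇒ p2) = 1 ⇔ 1/2 = 1/2
¬(p2 ⇔ (p1 ⇒ p2)) ⇔ ((p2 ⇒ (p1 ⇒ p1)) ⇔ ¬(p3 ⇒ p2)) = 1 ⇔ 1/2 = 1/2
((((p1 ⇔ p1) ⇒ p1) ⇒ (¬p3 ⇒ p1)) ⇔ ((p3 ⇔ p1) ⇔ (p1 ⇔ (p3 ⇔ p2)))) ⇒ (¬(p2 ⇔ (p1 ⇒ p2)) ⇔ ((p2 ⇒ (p1 ⇒ p1)) ⇔ ¬(p3 ⇒ p2))) = 1 ⇒ 1/2 = 1/2
No assignment yields a value below 1/2, so this is the minimum.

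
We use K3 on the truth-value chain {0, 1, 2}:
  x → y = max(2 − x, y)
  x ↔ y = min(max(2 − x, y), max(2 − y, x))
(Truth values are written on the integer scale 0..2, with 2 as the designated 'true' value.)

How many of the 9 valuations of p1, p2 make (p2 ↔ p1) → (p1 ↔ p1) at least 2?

p1 = 0, p2 = 0 ↦ 2  ≥
p1 = 0, p2 = 1 ↦ 2  ≥
p1 = 0, p2 = 2 ↦ 2  ≥
p1 = 1, p2 = 0 ↦ 1  <
p1 = 1, p2 = 1 ↦ 1  <
p1 = 1, p2 = 2 ↦ 1  <
p1 = 2, p2 = 0 ↦ 2  ≥
p1 = 2, p2 = 1 ↦ 2  ≥
p1 = 2, p2 = 2 ↦ 2  ≥
So 6 of the 9 assignments meet the threshold.

6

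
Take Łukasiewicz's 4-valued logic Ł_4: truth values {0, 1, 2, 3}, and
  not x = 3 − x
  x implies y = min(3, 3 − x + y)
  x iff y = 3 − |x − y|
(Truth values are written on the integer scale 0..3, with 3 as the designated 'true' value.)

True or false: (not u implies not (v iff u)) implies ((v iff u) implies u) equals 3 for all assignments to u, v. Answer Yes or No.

Yes

u = 0, v = 0 ↦ 3
u = 0, v = 1 ↦ 3
u = 0, v = 2 ↦ 3
u = 0, v = 3 ↦ 3
u = 1, v = 0 ↦ 3
u = 1, v = 1 ↦ 3
u = 1, v = 2 ↦ 3
u = 1, v = 3 ↦ 3
u = 2, v = 0 ↦ 3
u = 2, v = 1 ↦ 3
u = 2, v = 2 ↦ 3
u = 2, v = 3 ↦ 3
u = 3, v = 0 ↦ 3
u = 3, v = 1 ↦ 3
u = 3, v = 2 ↦ 3
u = 3, v = 3 ↦ 3
Every assignment gives a value ≥ 3.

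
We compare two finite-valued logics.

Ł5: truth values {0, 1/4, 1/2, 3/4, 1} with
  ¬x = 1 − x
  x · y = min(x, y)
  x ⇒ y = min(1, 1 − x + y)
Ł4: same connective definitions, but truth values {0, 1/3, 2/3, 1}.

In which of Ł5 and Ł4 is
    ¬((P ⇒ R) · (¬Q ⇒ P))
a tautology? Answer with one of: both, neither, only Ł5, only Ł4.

In Ł5: at P = 0, Q = 1/4, R = 0 the value is 3/4 — not a tautology.
In Ł4: at P = 0, Q = 1/3, R = 0 the value is 2/3 — not a tautology.

neither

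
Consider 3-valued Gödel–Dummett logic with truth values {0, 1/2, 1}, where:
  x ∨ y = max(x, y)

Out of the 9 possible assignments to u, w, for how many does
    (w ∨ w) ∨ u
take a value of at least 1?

u = 0, w = 0 ↦ 0  <
u = 0, w = 1/2 ↦ 1/2  <
u = 0, w = 1 ↦ 1  ≥
u = 1/2, w = 0 ↦ 1/2  <
u = 1/2, w = 1/2 ↦ 1/2  <
u = 1/2, w = 1 ↦ 1  ≥
u = 1, w = 0 ↦ 1  ≥
u = 1, w = 1/2 ↦ 1  ≥
u = 1, w = 1 ↦ 1  ≥
So 5 of the 9 assignments meet the threshold.

5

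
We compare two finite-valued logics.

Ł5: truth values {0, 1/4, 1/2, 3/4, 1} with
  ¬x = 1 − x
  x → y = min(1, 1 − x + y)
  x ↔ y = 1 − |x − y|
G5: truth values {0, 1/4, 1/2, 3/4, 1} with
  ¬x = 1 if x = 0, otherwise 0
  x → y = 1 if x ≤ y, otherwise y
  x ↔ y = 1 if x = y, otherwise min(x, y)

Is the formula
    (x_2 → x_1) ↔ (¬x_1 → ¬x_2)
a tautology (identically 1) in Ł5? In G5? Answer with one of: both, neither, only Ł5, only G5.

In Ł5: every assignment gives 1 — tautology.
In G5: at x_1 = 1/4, x_2 = 1/2 the value is 1/4 — not a tautology.

only Ł5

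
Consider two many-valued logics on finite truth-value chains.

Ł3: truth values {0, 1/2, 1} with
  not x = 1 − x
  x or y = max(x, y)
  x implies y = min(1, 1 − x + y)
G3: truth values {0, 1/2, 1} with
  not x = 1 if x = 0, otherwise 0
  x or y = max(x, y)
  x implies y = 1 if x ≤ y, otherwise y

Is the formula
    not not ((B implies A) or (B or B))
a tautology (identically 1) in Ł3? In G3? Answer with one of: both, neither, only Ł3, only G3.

only G3

In Ł3: at A = 0, B = 1/2 the value is 1/2 — not a tautology.
In G3: every assignment gives 1 — tautology.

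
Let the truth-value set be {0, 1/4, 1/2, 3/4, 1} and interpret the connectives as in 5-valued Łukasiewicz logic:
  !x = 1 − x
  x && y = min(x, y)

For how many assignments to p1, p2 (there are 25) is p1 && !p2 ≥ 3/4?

4

value 1: 1 assignment (counts)
value 3/4: 3 assignments (counts)
value 1/2: 5 assignments
value 1/4: 7 assignments
value 0: 9 assignments
So 4 of the 25 assignments meet the threshold.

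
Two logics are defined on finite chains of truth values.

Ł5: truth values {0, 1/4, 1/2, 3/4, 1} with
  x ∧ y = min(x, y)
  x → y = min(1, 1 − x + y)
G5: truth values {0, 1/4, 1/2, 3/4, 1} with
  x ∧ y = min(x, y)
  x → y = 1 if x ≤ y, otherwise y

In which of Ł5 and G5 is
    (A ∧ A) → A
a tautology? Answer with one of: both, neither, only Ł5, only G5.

In Ł5: every assignment gives 1 — tautology.
In G5: every assignment gives 1 — tautology.

both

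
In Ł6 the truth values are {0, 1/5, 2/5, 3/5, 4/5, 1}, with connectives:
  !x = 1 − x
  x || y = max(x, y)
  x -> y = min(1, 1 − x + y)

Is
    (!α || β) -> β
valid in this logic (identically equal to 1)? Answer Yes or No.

Counterexample: take α = 0, β = 0.
!α = !0 = 1
!α || β = 1 || 0 = 1
(!α || β) -> β = 1 -> 0 = 0
This gives 0 ≠ 1.

No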